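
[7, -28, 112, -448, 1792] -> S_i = 7*-4^i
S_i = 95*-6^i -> [95, -570, 3420, -20520, 123120]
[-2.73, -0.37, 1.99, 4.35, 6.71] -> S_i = -2.73 + 2.36*i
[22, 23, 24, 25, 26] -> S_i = 22 + 1*i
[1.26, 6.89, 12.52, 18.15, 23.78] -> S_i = 1.26 + 5.63*i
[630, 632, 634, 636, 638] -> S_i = 630 + 2*i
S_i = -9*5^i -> [-9, -45, -225, -1125, -5625]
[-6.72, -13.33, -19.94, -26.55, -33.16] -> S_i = -6.72 + -6.61*i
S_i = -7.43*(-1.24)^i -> [-7.43, 9.21, -11.42, 14.17, -17.57]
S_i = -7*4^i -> [-7, -28, -112, -448, -1792]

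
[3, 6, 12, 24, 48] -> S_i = 3*2^i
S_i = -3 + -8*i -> [-3, -11, -19, -27, -35]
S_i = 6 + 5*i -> [6, 11, 16, 21, 26]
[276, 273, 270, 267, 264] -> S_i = 276 + -3*i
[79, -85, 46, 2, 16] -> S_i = Random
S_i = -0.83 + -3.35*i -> [-0.83, -4.18, -7.53, -10.88, -14.23]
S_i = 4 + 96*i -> [4, 100, 196, 292, 388]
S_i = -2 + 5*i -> [-2, 3, 8, 13, 18]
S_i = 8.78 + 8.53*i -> [8.78, 17.31, 25.84, 34.37, 42.9]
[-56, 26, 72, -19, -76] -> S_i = Random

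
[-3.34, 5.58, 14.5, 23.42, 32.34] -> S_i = -3.34 + 8.92*i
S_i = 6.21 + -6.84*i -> [6.21, -0.63, -7.47, -14.31, -21.15]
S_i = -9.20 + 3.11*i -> [-9.2, -6.09, -2.98, 0.13, 3.24]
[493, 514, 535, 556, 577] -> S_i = 493 + 21*i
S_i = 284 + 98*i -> [284, 382, 480, 578, 676]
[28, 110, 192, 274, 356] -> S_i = 28 + 82*i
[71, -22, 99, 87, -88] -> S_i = Random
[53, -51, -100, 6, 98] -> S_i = Random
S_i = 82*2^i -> [82, 164, 328, 656, 1312]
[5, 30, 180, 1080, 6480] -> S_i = 5*6^i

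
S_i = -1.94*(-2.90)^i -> [-1.94, 5.63, -16.32, 47.31, -137.21]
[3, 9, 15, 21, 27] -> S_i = 3 + 6*i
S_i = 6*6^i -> [6, 36, 216, 1296, 7776]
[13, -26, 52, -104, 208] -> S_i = 13*-2^i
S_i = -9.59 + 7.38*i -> [-9.59, -2.21, 5.17, 12.55, 19.93]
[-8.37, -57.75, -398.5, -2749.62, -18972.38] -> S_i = -8.37*6.90^i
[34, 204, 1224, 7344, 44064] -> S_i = 34*6^i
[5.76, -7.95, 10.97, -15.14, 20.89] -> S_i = 5.76*(-1.38)^i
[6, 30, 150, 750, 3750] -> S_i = 6*5^i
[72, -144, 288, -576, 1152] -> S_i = 72*-2^i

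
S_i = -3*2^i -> [-3, -6, -12, -24, -48]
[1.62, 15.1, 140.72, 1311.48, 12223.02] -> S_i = 1.62*9.32^i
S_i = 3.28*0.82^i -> [3.28, 2.69, 2.21, 1.81, 1.48]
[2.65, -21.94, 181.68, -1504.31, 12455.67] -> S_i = 2.65*(-8.28)^i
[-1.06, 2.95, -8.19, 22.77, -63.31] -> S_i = -1.06*(-2.78)^i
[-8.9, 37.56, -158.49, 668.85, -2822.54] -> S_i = -8.90*(-4.22)^i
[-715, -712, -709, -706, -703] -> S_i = -715 + 3*i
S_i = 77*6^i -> [77, 462, 2772, 16632, 99792]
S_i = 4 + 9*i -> [4, 13, 22, 31, 40]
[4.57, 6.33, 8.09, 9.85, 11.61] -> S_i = 4.57 + 1.76*i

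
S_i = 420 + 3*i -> [420, 423, 426, 429, 432]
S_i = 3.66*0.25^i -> [3.66, 0.92, 0.23, 0.06, 0.01]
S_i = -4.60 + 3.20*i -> [-4.6, -1.4, 1.8, 5.0, 8.2]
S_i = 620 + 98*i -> [620, 718, 816, 914, 1012]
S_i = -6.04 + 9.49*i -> [-6.04, 3.45, 12.94, 22.43, 31.92]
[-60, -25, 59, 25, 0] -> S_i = Random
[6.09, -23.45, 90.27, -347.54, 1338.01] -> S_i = 6.09*(-3.85)^i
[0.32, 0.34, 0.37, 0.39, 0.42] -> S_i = 0.32*1.07^i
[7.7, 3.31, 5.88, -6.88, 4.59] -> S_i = Random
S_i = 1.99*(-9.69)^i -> [1.99, -19.28, 186.85, -1810.61, 17544.79]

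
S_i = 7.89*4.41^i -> [7.89, 34.79, 153.45, 676.69, 2984.22]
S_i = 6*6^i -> [6, 36, 216, 1296, 7776]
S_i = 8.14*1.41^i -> [8.14, 11.48, 16.18, 22.82, 32.17]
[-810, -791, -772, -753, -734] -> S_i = -810 + 19*i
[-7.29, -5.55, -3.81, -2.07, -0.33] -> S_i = -7.29 + 1.74*i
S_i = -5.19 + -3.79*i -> [-5.19, -8.98, -12.77, -16.56, -20.35]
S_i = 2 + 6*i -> [2, 8, 14, 20, 26]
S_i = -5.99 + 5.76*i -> [-5.99, -0.23, 5.53, 11.29, 17.05]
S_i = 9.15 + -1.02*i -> [9.15, 8.13, 7.11, 6.09, 5.07]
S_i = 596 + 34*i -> [596, 630, 664, 698, 732]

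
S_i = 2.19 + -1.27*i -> [2.19, 0.92, -0.35, -1.62, -2.89]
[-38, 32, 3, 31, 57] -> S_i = Random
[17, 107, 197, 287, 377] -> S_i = 17 + 90*i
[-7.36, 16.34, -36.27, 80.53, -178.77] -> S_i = -7.36*(-2.22)^i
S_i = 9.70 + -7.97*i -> [9.7, 1.73, -6.24, -14.21, -22.18]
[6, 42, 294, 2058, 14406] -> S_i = 6*7^i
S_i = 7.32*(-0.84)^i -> [7.32, -6.15, 5.16, -4.34, 3.64]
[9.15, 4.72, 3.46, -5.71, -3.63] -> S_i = Random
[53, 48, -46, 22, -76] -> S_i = Random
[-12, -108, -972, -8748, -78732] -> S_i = -12*9^i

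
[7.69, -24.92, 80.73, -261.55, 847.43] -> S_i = 7.69*(-3.24)^i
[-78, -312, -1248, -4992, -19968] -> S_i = -78*4^i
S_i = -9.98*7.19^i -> [-9.98, -71.76, -515.93, -3709.52, -26671.42]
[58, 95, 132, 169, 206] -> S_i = 58 + 37*i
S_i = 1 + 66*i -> [1, 67, 133, 199, 265]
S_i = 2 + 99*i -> [2, 101, 200, 299, 398]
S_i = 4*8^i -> [4, 32, 256, 2048, 16384]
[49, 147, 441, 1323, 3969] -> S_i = 49*3^i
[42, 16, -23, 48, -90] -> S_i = Random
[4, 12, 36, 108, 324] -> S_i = 4*3^i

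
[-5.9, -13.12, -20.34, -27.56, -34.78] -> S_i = -5.90 + -7.22*i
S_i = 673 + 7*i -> [673, 680, 687, 694, 701]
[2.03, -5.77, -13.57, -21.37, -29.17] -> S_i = 2.03 + -7.80*i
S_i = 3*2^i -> [3, 6, 12, 24, 48]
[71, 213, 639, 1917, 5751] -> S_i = 71*3^i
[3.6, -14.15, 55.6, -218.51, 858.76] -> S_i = 3.60*(-3.93)^i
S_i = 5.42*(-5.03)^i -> [5.42, -27.26, 137.13, -689.77, 3469.53]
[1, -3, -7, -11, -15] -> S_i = 1 + -4*i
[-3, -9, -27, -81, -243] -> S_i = -3*3^i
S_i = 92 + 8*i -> [92, 100, 108, 116, 124]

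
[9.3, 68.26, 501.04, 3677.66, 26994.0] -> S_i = 9.30*7.34^i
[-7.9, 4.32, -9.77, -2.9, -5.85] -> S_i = Random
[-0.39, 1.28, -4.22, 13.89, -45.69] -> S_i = -0.39*(-3.29)^i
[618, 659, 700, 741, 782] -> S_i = 618 + 41*i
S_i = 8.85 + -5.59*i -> [8.85, 3.26, -2.33, -7.92, -13.51]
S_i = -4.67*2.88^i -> [-4.67, -13.45, -38.73, -111.56, -321.28]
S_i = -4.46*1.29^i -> [-4.46, -5.75, -7.42, -9.57, -12.35]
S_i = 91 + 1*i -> [91, 92, 93, 94, 95]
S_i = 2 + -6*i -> [2, -4, -10, -16, -22]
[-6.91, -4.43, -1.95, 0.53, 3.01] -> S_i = -6.91 + 2.48*i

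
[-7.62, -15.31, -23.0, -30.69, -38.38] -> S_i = -7.62 + -7.69*i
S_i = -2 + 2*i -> [-2, 0, 2, 4, 6]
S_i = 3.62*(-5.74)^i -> [3.62, -20.78, 119.27, -684.61, 3929.67]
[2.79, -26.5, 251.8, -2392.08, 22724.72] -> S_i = 2.79*(-9.50)^i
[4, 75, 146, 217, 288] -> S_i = 4 + 71*i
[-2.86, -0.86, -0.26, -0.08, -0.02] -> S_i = -2.86*0.30^i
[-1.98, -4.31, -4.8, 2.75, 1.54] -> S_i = Random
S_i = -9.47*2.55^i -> [-9.47, -24.15, -61.58, -157.03, -400.42]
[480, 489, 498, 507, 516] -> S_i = 480 + 9*i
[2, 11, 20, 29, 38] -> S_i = 2 + 9*i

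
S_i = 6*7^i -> [6, 42, 294, 2058, 14406]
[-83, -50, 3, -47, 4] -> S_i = Random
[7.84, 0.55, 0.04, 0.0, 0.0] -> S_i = 7.84*0.07^i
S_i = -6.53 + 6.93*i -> [-6.53, 0.4, 7.33, 14.26, 21.19]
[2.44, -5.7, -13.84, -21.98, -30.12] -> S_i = 2.44 + -8.14*i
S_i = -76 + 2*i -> [-76, -74, -72, -70, -68]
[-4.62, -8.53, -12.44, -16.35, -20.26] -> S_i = -4.62 + -3.91*i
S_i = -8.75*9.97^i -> [-8.75, -87.24, -869.76, -8671.49, -86454.72]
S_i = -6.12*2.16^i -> [-6.12, -13.22, -28.55, -61.68, -133.22]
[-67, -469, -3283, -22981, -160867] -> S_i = -67*7^i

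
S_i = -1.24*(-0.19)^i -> [-1.24, 0.24, -0.04, 0.01, -0.0]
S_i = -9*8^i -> [-9, -72, -576, -4608, -36864]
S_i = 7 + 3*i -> [7, 10, 13, 16, 19]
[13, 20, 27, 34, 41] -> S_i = 13 + 7*i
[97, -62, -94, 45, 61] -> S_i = Random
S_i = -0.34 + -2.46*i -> [-0.34, -2.8, -5.26, -7.72, -10.18]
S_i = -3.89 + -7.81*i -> [-3.89, -11.7, -19.51, -27.32, -35.13]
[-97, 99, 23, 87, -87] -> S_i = Random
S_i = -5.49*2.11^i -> [-5.49, -11.58, -24.44, -51.57, -108.82]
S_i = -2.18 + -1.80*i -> [-2.18, -3.98, -5.78, -7.58, -9.38]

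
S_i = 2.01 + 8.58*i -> [2.01, 10.59, 19.17, 27.75, 36.33]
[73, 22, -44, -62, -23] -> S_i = Random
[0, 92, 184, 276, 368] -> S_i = 0 + 92*i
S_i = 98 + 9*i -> [98, 107, 116, 125, 134]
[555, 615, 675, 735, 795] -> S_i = 555 + 60*i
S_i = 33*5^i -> [33, 165, 825, 4125, 20625]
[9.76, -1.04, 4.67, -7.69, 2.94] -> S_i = Random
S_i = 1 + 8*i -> [1, 9, 17, 25, 33]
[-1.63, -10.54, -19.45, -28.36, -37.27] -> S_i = -1.63 + -8.91*i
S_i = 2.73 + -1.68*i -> [2.73, 1.05, -0.63, -2.31, -3.99]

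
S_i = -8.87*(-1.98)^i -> [-8.87, 17.56, -34.77, 68.85, -136.33]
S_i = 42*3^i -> [42, 126, 378, 1134, 3402]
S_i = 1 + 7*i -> [1, 8, 15, 22, 29]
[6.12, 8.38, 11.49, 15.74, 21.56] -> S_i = 6.12*1.37^i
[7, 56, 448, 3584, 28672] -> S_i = 7*8^i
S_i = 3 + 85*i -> [3, 88, 173, 258, 343]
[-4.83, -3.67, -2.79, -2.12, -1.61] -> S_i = -4.83*0.76^i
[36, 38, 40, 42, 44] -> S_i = 36 + 2*i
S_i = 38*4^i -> [38, 152, 608, 2432, 9728]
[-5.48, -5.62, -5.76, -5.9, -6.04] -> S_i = -5.48 + -0.14*i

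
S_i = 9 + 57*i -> [9, 66, 123, 180, 237]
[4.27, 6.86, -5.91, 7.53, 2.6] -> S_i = Random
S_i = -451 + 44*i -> [-451, -407, -363, -319, -275]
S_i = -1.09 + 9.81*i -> [-1.09, 8.72, 18.53, 28.34, 38.15]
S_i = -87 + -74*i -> [-87, -161, -235, -309, -383]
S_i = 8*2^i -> [8, 16, 32, 64, 128]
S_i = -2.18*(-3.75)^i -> [-2.18, 8.18, -30.66, 114.96, -431.1]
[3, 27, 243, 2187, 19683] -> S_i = 3*9^i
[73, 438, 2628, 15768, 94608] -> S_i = 73*6^i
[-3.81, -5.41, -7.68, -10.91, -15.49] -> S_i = -3.81*1.42^i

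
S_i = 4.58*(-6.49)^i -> [4.58, -29.72, 192.91, -1251.99, 8125.39]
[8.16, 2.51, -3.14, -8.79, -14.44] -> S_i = 8.16 + -5.65*i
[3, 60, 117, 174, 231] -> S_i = 3 + 57*i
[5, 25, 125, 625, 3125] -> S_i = 5*5^i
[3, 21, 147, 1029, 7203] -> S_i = 3*7^i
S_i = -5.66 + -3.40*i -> [-5.66, -9.06, -12.46, -15.86, -19.26]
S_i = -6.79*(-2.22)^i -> [-6.79, 15.07, -33.46, 74.29, -164.92]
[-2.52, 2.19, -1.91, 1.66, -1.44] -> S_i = -2.52*(-0.87)^i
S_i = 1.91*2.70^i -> [1.91, 5.16, 13.92, 37.59, 101.51]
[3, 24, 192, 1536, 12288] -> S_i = 3*8^i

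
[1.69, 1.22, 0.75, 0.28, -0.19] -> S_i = 1.69 + -0.47*i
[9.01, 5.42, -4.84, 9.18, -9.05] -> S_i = Random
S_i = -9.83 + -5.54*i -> [-9.83, -15.37, -20.91, -26.45, -31.99]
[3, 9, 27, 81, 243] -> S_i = 3*3^i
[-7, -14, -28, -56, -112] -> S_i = -7*2^i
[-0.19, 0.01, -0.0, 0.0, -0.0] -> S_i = -0.19*(-0.04)^i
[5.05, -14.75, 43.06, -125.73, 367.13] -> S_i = 5.05*(-2.92)^i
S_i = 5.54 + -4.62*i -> [5.54, 0.92, -3.7, -8.32, -12.94]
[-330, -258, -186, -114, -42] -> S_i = -330 + 72*i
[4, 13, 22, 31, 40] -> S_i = 4 + 9*i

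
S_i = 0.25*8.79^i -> [0.25, 2.2, 19.32, 169.79, 1492.44]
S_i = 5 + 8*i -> [5, 13, 21, 29, 37]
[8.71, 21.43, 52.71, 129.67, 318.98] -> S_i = 8.71*2.46^i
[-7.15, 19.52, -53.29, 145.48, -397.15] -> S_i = -7.15*(-2.73)^i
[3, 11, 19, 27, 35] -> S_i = 3 + 8*i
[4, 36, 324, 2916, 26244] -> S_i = 4*9^i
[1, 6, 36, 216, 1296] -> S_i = 1*6^i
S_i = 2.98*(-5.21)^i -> [2.98, -15.53, 80.89, -421.43, 2195.67]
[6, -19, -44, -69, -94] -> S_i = 6 + -25*i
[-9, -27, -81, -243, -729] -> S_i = -9*3^i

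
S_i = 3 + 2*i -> [3, 5, 7, 9, 11]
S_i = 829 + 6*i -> [829, 835, 841, 847, 853]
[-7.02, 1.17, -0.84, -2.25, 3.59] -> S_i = Random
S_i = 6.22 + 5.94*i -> [6.22, 12.16, 18.1, 24.04, 29.98]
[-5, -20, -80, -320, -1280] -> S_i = -5*4^i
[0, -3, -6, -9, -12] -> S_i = 0 + -3*i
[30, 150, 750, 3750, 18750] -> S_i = 30*5^i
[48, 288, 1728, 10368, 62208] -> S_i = 48*6^i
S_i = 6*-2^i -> [6, -12, 24, -48, 96]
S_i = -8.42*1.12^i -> [-8.42, -9.43, -10.56, -11.83, -13.25]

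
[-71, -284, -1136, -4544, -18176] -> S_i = -71*4^i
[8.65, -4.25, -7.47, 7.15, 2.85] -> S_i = Random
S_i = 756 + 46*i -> [756, 802, 848, 894, 940]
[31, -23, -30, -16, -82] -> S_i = Random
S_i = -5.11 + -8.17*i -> [-5.11, -13.28, -21.45, -29.62, -37.79]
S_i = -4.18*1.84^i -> [-4.18, -7.69, -14.15, -26.04, -47.91]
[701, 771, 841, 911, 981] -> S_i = 701 + 70*i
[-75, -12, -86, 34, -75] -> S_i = Random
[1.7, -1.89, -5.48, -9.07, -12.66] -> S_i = 1.70 + -3.59*i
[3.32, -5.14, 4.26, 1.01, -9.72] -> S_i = Random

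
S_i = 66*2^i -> [66, 132, 264, 528, 1056]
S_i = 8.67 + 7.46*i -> [8.67, 16.13, 23.59, 31.05, 38.51]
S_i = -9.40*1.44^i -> [-9.4, -13.54, -19.49, -28.07, -40.42]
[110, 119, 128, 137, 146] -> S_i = 110 + 9*i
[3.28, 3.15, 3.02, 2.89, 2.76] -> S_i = 3.28 + -0.13*i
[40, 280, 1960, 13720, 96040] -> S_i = 40*7^i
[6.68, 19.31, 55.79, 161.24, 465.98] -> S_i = 6.68*2.89^i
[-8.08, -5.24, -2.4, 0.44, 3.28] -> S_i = -8.08 + 2.84*i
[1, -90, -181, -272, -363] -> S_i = 1 + -91*i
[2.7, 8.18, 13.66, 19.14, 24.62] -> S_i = 2.70 + 5.48*i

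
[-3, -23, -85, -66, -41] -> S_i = Random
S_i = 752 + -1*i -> [752, 751, 750, 749, 748]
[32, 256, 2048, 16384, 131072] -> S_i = 32*8^i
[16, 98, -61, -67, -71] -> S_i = Random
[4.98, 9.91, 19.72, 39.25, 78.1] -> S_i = 4.98*1.99^i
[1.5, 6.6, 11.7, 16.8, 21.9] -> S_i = 1.50 + 5.10*i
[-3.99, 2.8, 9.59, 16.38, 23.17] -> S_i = -3.99 + 6.79*i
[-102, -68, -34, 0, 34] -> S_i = -102 + 34*i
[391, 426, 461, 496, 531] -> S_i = 391 + 35*i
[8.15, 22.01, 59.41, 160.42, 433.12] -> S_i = 8.15*2.70^i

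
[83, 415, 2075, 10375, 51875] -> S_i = 83*5^i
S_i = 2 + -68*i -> [2, -66, -134, -202, -270]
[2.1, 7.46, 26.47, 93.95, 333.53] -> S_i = 2.10*3.55^i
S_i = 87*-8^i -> [87, -696, 5568, -44544, 356352]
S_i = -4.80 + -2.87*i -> [-4.8, -7.67, -10.54, -13.41, -16.28]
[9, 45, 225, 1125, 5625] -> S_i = 9*5^i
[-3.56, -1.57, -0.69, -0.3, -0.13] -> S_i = -3.56*0.44^i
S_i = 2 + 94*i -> [2, 96, 190, 284, 378]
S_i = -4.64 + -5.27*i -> [-4.64, -9.91, -15.18, -20.45, -25.72]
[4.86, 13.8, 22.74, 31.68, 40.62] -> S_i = 4.86 + 8.94*i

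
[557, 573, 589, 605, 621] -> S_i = 557 + 16*i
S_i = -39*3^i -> [-39, -117, -351, -1053, -3159]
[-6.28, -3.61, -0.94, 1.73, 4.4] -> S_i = -6.28 + 2.67*i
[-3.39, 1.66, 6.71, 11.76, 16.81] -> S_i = -3.39 + 5.05*i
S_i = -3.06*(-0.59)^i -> [-3.06, 1.81, -1.07, 0.63, -0.37]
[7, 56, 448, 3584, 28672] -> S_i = 7*8^i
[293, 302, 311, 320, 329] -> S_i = 293 + 9*i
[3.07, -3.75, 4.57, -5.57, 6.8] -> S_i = 3.07*(-1.22)^i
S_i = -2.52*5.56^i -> [-2.52, -14.01, -77.9, -433.14, -2408.24]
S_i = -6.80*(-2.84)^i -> [-6.8, 19.31, -54.85, 155.76, -442.37]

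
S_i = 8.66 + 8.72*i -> [8.66, 17.38, 26.1, 34.82, 43.54]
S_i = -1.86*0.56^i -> [-1.86, -1.04, -0.58, -0.33, -0.18]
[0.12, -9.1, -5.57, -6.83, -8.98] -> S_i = Random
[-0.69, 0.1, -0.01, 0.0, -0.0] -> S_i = -0.69*(-0.14)^i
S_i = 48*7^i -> [48, 336, 2352, 16464, 115248]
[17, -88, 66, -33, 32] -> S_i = Random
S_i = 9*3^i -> [9, 27, 81, 243, 729]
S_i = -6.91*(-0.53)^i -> [-6.91, 3.66, -1.94, 1.03, -0.55]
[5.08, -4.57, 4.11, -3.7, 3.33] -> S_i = 5.08*(-0.90)^i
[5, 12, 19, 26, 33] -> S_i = 5 + 7*i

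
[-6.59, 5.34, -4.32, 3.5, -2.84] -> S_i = -6.59*(-0.81)^i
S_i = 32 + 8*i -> [32, 40, 48, 56, 64]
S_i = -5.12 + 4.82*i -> [-5.12, -0.3, 4.52, 9.34, 14.16]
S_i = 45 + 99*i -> [45, 144, 243, 342, 441]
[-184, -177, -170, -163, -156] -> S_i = -184 + 7*i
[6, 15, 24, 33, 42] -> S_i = 6 + 9*i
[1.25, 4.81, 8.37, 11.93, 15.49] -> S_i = 1.25 + 3.56*i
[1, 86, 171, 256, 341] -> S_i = 1 + 85*i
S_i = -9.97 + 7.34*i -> [-9.97, -2.63, 4.71, 12.05, 19.39]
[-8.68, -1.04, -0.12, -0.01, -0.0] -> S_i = -8.68*0.12^i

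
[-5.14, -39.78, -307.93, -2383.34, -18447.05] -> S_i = -5.14*7.74^i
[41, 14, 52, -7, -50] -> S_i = Random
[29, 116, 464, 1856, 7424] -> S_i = 29*4^i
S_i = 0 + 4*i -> [0, 4, 8, 12, 16]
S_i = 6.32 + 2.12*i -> [6.32, 8.44, 10.56, 12.68, 14.8]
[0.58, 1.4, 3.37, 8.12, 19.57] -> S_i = 0.58*2.41^i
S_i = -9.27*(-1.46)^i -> [-9.27, 13.53, -19.76, 28.85, -42.12]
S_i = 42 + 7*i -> [42, 49, 56, 63, 70]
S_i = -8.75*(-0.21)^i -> [-8.75, 1.84, -0.39, 0.08, -0.02]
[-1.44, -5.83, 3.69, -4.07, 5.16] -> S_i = Random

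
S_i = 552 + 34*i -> [552, 586, 620, 654, 688]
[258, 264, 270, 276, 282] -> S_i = 258 + 6*i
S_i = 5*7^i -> [5, 35, 245, 1715, 12005]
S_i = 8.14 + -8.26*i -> [8.14, -0.12, -8.38, -16.64, -24.9]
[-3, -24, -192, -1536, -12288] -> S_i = -3*8^i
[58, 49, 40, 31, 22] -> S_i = 58 + -9*i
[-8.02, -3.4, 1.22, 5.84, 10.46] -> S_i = -8.02 + 4.62*i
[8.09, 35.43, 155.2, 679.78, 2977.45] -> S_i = 8.09*4.38^i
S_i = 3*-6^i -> [3, -18, 108, -648, 3888]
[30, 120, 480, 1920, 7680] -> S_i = 30*4^i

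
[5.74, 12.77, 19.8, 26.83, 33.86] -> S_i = 5.74 + 7.03*i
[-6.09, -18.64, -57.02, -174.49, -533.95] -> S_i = -6.09*3.06^i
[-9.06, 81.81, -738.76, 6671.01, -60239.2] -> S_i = -9.06*(-9.03)^i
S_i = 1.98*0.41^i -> [1.98, 0.81, 0.33, 0.14, 0.06]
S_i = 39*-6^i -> [39, -234, 1404, -8424, 50544]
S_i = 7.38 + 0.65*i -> [7.38, 8.03, 8.68, 9.33, 9.98]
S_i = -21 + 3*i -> [-21, -18, -15, -12, -9]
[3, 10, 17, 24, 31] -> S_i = 3 + 7*i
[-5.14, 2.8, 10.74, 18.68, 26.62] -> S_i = -5.14 + 7.94*i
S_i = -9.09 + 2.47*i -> [-9.09, -6.62, -4.15, -1.68, 0.79]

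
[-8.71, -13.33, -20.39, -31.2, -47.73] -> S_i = -8.71*1.53^i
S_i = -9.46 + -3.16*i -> [-9.46, -12.62, -15.78, -18.94, -22.1]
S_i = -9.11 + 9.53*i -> [-9.11, 0.42, 9.95, 19.48, 29.01]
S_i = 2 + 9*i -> [2, 11, 20, 29, 38]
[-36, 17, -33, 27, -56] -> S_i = Random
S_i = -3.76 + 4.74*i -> [-3.76, 0.98, 5.72, 10.46, 15.2]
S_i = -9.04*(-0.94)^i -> [-9.04, 8.5, -7.99, 7.51, -7.06]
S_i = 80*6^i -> [80, 480, 2880, 17280, 103680]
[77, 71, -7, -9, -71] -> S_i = Random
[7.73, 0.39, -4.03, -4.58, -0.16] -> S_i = Random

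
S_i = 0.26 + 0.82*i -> [0.26, 1.08, 1.9, 2.72, 3.54]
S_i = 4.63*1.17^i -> [4.63, 5.42, 6.34, 7.42, 8.68]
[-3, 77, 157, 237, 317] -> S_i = -3 + 80*i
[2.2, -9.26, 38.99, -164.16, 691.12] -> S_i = 2.20*(-4.21)^i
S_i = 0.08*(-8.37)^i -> [0.08, -0.67, 5.6, -46.91, 392.64]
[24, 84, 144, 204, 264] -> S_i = 24 + 60*i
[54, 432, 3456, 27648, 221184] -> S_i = 54*8^i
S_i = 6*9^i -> [6, 54, 486, 4374, 39366]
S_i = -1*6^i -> [-1, -6, -36, -216, -1296]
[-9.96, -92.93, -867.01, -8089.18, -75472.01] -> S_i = -9.96*9.33^i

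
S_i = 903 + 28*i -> [903, 931, 959, 987, 1015]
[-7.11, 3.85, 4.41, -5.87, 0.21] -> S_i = Random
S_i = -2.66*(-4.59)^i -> [-2.66, 12.21, -56.04, 257.23, -1180.68]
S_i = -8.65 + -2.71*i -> [-8.65, -11.36, -14.07, -16.78, -19.49]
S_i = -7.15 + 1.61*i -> [-7.15, -5.54, -3.93, -2.32, -0.71]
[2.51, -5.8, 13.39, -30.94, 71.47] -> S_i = 2.51*(-2.31)^i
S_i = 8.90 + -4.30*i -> [8.9, 4.6, 0.3, -4.0, -8.3]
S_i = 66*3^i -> [66, 198, 594, 1782, 5346]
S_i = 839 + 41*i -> [839, 880, 921, 962, 1003]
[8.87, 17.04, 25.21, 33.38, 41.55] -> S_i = 8.87 + 8.17*i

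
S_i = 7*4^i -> [7, 28, 112, 448, 1792]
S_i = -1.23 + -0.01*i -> [-1.23, -1.24, -1.25, -1.26, -1.27]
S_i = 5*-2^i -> [5, -10, 20, -40, 80]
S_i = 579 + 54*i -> [579, 633, 687, 741, 795]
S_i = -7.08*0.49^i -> [-7.08, -3.47, -1.7, -0.83, -0.41]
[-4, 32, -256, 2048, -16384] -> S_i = -4*-8^i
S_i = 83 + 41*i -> [83, 124, 165, 206, 247]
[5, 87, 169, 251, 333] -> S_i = 5 + 82*i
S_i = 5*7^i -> [5, 35, 245, 1715, 12005]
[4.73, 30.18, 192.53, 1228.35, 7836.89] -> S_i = 4.73*6.38^i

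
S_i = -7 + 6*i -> [-7, -1, 5, 11, 17]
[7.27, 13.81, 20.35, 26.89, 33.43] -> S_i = 7.27 + 6.54*i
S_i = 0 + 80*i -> [0, 80, 160, 240, 320]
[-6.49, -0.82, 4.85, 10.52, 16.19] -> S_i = -6.49 + 5.67*i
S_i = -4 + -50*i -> [-4, -54, -104, -154, -204]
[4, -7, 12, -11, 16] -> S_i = Random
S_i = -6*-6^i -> [-6, 36, -216, 1296, -7776]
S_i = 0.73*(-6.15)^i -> [0.73, -4.49, 27.61, -169.8, 1044.3]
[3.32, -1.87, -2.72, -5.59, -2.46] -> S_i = Random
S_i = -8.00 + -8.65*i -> [-8.0, -16.65, -25.3, -33.95, -42.6]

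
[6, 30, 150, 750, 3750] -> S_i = 6*5^i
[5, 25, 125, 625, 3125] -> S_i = 5*5^i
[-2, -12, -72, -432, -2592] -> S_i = -2*6^i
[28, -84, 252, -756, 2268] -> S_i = 28*-3^i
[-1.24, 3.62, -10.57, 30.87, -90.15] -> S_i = -1.24*(-2.92)^i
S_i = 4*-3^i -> [4, -12, 36, -108, 324]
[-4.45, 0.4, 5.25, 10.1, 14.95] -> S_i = -4.45 + 4.85*i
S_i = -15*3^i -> [-15, -45, -135, -405, -1215]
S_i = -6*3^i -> [-6, -18, -54, -162, -486]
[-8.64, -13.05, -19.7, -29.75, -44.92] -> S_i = -8.64*1.51^i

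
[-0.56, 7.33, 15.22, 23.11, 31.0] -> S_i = -0.56 + 7.89*i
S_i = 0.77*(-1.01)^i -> [0.77, -0.78, 0.79, -0.79, 0.8]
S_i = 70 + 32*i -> [70, 102, 134, 166, 198]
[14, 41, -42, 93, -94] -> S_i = Random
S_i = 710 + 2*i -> [710, 712, 714, 716, 718]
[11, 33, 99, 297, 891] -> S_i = 11*3^i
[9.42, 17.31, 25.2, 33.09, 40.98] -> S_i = 9.42 + 7.89*i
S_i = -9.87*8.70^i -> [-9.87, -85.87, -747.06, -6499.42, -56544.99]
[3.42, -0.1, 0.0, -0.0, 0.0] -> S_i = 3.42*(-0.03)^i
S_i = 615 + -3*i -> [615, 612, 609, 606, 603]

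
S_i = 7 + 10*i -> [7, 17, 27, 37, 47]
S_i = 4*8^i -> [4, 32, 256, 2048, 16384]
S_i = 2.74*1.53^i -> [2.74, 4.19, 6.41, 9.81, 15.01]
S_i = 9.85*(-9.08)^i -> [9.85, -89.44, 812.1, -7373.84, 66954.48]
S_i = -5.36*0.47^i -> [-5.36, -2.52, -1.18, -0.56, -0.26]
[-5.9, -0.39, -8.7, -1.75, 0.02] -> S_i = Random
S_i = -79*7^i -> [-79, -553, -3871, -27097, -189679]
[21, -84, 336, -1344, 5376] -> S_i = 21*-4^i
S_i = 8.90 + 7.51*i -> [8.9, 16.41, 23.92, 31.43, 38.94]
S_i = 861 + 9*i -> [861, 870, 879, 888, 897]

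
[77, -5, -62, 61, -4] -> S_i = Random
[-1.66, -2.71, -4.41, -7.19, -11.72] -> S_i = -1.66*1.63^i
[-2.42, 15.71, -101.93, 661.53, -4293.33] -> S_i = -2.42*(-6.49)^i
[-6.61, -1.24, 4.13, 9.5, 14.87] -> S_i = -6.61 + 5.37*i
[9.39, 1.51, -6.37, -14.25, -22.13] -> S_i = 9.39 + -7.88*i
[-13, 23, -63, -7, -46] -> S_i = Random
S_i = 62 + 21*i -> [62, 83, 104, 125, 146]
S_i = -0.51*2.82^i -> [-0.51, -1.44, -4.06, -11.44, -32.25]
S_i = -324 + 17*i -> [-324, -307, -290, -273, -256]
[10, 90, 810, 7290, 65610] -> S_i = 10*9^i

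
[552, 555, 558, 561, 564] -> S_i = 552 + 3*i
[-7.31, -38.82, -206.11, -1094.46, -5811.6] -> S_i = -7.31*5.31^i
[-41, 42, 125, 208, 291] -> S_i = -41 + 83*i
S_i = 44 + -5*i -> [44, 39, 34, 29, 24]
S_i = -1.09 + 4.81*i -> [-1.09, 3.72, 8.53, 13.34, 18.15]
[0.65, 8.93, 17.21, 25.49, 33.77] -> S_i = 0.65 + 8.28*i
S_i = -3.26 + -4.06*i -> [-3.26, -7.32, -11.38, -15.44, -19.5]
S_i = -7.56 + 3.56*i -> [-7.56, -4.0, -0.44, 3.12, 6.68]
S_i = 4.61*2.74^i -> [4.61, 12.63, 34.61, 94.83, 259.84]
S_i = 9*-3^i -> [9, -27, 81, -243, 729]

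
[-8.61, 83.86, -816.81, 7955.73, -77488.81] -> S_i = -8.61*(-9.74)^i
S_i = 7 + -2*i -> [7, 5, 3, 1, -1]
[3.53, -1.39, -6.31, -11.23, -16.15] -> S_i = 3.53 + -4.92*i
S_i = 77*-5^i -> [77, -385, 1925, -9625, 48125]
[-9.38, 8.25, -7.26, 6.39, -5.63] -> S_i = -9.38*(-0.88)^i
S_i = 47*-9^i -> [47, -423, 3807, -34263, 308367]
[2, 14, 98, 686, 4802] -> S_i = 2*7^i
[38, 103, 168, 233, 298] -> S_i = 38 + 65*i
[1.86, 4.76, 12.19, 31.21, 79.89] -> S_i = 1.86*2.56^i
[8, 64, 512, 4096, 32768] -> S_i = 8*8^i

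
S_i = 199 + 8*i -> [199, 207, 215, 223, 231]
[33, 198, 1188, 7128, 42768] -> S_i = 33*6^i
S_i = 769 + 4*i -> [769, 773, 777, 781, 785]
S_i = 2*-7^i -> [2, -14, 98, -686, 4802]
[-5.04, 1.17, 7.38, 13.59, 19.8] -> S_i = -5.04 + 6.21*i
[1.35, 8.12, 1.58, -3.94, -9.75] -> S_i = Random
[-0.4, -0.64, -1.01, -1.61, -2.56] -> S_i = -0.40*1.59^i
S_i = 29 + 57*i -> [29, 86, 143, 200, 257]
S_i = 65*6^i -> [65, 390, 2340, 14040, 84240]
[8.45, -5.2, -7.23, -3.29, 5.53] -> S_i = Random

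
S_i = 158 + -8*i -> [158, 150, 142, 134, 126]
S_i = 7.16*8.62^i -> [7.16, 61.72, 532.02, 4586.01, 39531.39]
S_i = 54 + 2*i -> [54, 56, 58, 60, 62]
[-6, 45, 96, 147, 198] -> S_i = -6 + 51*i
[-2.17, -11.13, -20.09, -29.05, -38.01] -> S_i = -2.17 + -8.96*i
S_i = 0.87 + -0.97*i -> [0.87, -0.1, -1.07, -2.04, -3.01]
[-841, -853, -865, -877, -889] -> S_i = -841 + -12*i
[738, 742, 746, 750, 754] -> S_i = 738 + 4*i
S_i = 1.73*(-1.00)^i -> [1.73, -1.73, 1.73, -1.73, 1.73]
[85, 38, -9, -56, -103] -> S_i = 85 + -47*i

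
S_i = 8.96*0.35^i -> [8.96, 3.14, 1.1, 0.38, 0.13]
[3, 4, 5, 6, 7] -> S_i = 3 + 1*i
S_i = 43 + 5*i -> [43, 48, 53, 58, 63]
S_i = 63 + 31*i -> [63, 94, 125, 156, 187]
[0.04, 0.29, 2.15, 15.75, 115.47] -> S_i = 0.04*7.33^i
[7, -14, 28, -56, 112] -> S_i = 7*-2^i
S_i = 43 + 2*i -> [43, 45, 47, 49, 51]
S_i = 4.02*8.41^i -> [4.02, 33.81, 284.33, 2391.19, 20109.91]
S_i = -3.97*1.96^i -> [-3.97, -7.78, -15.25, -29.89, -58.59]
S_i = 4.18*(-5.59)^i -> [4.18, -23.37, 130.62, -730.15, 4081.53]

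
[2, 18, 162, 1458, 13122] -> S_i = 2*9^i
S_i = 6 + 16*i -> [6, 22, 38, 54, 70]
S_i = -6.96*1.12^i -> [-6.96, -7.8, -8.73, -9.78, -10.95]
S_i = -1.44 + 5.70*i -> [-1.44, 4.26, 9.96, 15.66, 21.36]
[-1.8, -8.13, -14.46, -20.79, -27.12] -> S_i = -1.80 + -6.33*i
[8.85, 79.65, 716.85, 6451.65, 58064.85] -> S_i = 8.85*9.00^i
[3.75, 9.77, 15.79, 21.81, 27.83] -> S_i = 3.75 + 6.02*i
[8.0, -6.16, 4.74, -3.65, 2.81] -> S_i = 8.00*(-0.77)^i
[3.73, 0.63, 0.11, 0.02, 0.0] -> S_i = 3.73*0.17^i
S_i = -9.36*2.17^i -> [-9.36, -20.31, -44.08, -95.64, -207.55]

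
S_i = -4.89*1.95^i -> [-4.89, -9.54, -18.59, -36.26, -70.7]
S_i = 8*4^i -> [8, 32, 128, 512, 2048]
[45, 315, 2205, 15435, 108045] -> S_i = 45*7^i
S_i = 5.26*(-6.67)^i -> [5.26, -35.08, 234.01, -1560.86, 10410.92]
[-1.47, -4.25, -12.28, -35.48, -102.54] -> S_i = -1.47*2.89^i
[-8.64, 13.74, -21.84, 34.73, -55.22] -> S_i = -8.64*(-1.59)^i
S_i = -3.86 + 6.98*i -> [-3.86, 3.12, 10.1, 17.08, 24.06]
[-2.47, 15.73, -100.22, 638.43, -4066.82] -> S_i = -2.47*(-6.37)^i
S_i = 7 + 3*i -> [7, 10, 13, 16, 19]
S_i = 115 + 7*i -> [115, 122, 129, 136, 143]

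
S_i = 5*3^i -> [5, 15, 45, 135, 405]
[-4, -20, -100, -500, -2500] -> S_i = -4*5^i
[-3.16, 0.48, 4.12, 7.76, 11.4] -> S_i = -3.16 + 3.64*i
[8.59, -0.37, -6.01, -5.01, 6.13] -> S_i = Random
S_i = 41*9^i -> [41, 369, 3321, 29889, 269001]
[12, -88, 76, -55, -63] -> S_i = Random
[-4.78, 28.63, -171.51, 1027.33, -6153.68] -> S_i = -4.78*(-5.99)^i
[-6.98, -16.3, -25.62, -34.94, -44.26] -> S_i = -6.98 + -9.32*i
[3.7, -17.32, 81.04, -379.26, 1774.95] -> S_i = 3.70*(-4.68)^i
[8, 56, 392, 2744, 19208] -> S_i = 8*7^i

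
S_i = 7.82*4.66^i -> [7.82, 36.44, 169.82, 791.34, 3687.66]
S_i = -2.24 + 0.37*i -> [-2.24, -1.87, -1.5, -1.13, -0.76]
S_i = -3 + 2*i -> [-3, -1, 1, 3, 5]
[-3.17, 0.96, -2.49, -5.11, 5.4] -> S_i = Random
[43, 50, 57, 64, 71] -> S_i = 43 + 7*i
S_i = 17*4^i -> [17, 68, 272, 1088, 4352]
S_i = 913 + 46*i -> [913, 959, 1005, 1051, 1097]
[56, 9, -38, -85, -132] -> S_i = 56 + -47*i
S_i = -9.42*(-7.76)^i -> [-9.42, 73.1, -567.25, 4401.86, -34158.42]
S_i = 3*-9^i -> [3, -27, 243, -2187, 19683]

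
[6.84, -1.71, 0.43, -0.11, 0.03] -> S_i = 6.84*(-0.25)^i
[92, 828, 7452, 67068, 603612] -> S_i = 92*9^i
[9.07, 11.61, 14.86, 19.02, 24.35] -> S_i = 9.07*1.28^i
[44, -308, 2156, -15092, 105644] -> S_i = 44*-7^i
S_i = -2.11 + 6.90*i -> [-2.11, 4.79, 11.69, 18.59, 25.49]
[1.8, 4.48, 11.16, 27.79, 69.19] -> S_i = 1.80*2.49^i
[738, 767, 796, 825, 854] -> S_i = 738 + 29*i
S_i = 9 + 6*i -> [9, 15, 21, 27, 33]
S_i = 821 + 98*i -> [821, 919, 1017, 1115, 1213]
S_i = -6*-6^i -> [-6, 36, -216, 1296, -7776]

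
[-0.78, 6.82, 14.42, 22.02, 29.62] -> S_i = -0.78 + 7.60*i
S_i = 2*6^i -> [2, 12, 72, 432, 2592]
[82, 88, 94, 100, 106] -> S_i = 82 + 6*i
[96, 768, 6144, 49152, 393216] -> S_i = 96*8^i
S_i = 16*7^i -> [16, 112, 784, 5488, 38416]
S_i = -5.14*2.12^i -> [-5.14, -10.9, -23.1, -48.97, -103.83]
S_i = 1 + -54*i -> [1, -53, -107, -161, -215]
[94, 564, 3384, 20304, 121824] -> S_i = 94*6^i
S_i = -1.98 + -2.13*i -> [-1.98, -4.11, -6.24, -8.37, -10.5]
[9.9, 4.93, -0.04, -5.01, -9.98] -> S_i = 9.90 + -4.97*i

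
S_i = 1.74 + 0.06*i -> [1.74, 1.8, 1.86, 1.92, 1.98]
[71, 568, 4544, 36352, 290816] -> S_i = 71*8^i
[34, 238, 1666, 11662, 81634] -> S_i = 34*7^i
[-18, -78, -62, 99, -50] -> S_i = Random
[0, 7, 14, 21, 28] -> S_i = 0 + 7*i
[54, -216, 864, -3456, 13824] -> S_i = 54*-4^i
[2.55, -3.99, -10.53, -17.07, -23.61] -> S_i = 2.55 + -6.54*i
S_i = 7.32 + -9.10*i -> [7.32, -1.78, -10.88, -19.98, -29.08]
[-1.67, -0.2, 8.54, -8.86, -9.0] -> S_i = Random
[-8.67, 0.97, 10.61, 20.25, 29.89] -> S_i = -8.67 + 9.64*i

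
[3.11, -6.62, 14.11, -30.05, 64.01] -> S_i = 3.11*(-2.13)^i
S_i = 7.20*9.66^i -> [7.2, 69.55, 671.87, 6490.29, 62696.17]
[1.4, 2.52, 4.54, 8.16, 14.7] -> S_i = 1.40*1.80^i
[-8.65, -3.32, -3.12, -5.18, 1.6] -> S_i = Random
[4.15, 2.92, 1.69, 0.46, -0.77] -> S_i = 4.15 + -1.23*i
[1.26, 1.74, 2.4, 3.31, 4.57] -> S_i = 1.26*1.38^i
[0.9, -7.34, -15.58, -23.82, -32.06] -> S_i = 0.90 + -8.24*i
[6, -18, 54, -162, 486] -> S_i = 6*-3^i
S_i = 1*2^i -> [1, 2, 4, 8, 16]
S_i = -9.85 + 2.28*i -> [-9.85, -7.57, -5.29, -3.01, -0.73]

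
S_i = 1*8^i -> [1, 8, 64, 512, 4096]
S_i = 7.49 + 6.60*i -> [7.49, 14.09, 20.69, 27.29, 33.89]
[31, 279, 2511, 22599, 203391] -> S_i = 31*9^i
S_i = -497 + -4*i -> [-497, -501, -505, -509, -513]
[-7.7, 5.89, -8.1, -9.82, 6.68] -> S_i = Random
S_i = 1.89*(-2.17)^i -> [1.89, -4.1, 8.9, -19.31, 41.91]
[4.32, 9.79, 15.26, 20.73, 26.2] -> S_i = 4.32 + 5.47*i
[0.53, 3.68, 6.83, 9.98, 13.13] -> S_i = 0.53 + 3.15*i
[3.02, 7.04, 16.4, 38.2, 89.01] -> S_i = 3.02*2.33^i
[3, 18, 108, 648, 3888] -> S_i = 3*6^i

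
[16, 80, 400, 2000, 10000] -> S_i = 16*5^i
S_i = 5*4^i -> [5, 20, 80, 320, 1280]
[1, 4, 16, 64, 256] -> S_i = 1*4^i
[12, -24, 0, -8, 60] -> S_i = Random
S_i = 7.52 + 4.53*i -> [7.52, 12.05, 16.58, 21.11, 25.64]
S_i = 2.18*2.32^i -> [2.18, 5.06, 11.73, 27.22, 63.16]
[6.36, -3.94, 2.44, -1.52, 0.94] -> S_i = 6.36*(-0.62)^i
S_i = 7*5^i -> [7, 35, 175, 875, 4375]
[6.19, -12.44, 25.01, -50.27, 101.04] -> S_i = 6.19*(-2.01)^i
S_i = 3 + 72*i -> [3, 75, 147, 219, 291]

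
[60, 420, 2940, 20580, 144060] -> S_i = 60*7^i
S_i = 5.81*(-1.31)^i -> [5.81, -7.61, 9.97, -13.06, 17.11]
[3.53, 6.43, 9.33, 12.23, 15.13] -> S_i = 3.53 + 2.90*i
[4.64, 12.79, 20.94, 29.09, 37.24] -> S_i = 4.64 + 8.15*i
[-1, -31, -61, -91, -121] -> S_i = -1 + -30*i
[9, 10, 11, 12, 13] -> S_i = 9 + 1*i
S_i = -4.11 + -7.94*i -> [-4.11, -12.05, -19.99, -27.93, -35.87]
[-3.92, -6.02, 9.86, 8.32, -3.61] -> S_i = Random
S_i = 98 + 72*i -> [98, 170, 242, 314, 386]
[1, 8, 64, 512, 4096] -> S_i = 1*8^i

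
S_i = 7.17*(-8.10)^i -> [7.17, -58.08, 470.42, -3810.43, 30864.5]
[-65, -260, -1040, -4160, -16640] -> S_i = -65*4^i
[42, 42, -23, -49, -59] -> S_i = Random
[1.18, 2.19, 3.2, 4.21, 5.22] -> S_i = 1.18 + 1.01*i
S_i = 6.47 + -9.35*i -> [6.47, -2.88, -12.23, -21.58, -30.93]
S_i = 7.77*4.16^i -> [7.77, 32.32, 134.46, 559.37, 2326.99]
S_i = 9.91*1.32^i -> [9.91, 13.08, 17.27, 22.79, 30.09]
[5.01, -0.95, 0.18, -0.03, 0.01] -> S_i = 5.01*(-0.19)^i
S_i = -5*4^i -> [-5, -20, -80, -320, -1280]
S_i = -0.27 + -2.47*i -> [-0.27, -2.74, -5.21, -7.68, -10.15]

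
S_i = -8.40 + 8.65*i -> [-8.4, 0.25, 8.9, 17.55, 26.2]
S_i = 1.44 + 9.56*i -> [1.44, 11.0, 20.56, 30.12, 39.68]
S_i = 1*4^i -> [1, 4, 16, 64, 256]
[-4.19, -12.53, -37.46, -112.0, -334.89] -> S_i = -4.19*2.99^i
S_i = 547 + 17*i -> [547, 564, 581, 598, 615]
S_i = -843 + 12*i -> [-843, -831, -819, -807, -795]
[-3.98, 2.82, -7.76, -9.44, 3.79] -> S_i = Random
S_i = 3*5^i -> [3, 15, 75, 375, 1875]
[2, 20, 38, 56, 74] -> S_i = 2 + 18*i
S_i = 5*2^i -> [5, 10, 20, 40, 80]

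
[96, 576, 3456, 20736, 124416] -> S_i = 96*6^i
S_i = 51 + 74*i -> [51, 125, 199, 273, 347]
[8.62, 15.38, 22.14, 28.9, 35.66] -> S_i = 8.62 + 6.76*i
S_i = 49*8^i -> [49, 392, 3136, 25088, 200704]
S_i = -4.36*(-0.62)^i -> [-4.36, 2.7, -1.68, 1.04, -0.64]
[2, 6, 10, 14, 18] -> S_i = 2 + 4*i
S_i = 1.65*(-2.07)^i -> [1.65, -3.42, 7.07, -14.64, 30.29]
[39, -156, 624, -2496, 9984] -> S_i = 39*-4^i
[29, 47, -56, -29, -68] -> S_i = Random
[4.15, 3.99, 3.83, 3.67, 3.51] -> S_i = 4.15 + -0.16*i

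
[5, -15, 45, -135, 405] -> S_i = 5*-3^i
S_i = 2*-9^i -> [2, -18, 162, -1458, 13122]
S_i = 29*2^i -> [29, 58, 116, 232, 464]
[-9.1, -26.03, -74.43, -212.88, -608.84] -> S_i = -9.10*2.86^i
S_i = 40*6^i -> [40, 240, 1440, 8640, 51840]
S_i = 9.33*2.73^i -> [9.33, 25.47, 69.54, 189.83, 518.24]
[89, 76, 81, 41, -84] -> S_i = Random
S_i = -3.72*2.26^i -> [-3.72, -8.41, -19.0, -42.94, -97.05]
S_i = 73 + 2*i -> [73, 75, 77, 79, 81]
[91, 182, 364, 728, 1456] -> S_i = 91*2^i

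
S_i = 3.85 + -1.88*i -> [3.85, 1.97, 0.09, -1.79, -3.67]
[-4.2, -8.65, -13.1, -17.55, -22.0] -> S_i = -4.20 + -4.45*i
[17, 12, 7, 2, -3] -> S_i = 17 + -5*i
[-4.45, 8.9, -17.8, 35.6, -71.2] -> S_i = -4.45*(-2.00)^i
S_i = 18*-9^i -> [18, -162, 1458, -13122, 118098]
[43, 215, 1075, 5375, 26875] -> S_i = 43*5^i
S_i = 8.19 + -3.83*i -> [8.19, 4.36, 0.53, -3.3, -7.13]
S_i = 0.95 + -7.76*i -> [0.95, -6.81, -14.57, -22.33, -30.09]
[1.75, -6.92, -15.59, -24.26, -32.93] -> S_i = 1.75 + -8.67*i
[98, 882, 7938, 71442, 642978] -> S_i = 98*9^i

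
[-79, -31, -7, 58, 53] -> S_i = Random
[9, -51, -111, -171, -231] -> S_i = 9 + -60*i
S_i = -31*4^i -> [-31, -124, -496, -1984, -7936]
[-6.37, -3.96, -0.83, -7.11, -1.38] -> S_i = Random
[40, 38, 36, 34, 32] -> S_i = 40 + -2*i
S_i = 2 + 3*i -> [2, 5, 8, 11, 14]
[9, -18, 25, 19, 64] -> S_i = Random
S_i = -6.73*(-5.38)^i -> [-6.73, 36.21, -194.8, 1048.0, -5638.25]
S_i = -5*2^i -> [-5, -10, -20, -40, -80]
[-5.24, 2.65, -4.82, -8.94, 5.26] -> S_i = Random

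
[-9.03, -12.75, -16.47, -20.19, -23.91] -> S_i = -9.03 + -3.72*i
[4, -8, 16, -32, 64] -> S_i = 4*-2^i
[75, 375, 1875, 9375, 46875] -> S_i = 75*5^i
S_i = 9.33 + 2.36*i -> [9.33, 11.69, 14.05, 16.41, 18.77]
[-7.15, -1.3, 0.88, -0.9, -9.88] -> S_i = Random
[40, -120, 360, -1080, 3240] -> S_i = 40*-3^i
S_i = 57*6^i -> [57, 342, 2052, 12312, 73872]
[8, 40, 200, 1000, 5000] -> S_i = 8*5^i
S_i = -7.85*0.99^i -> [-7.85, -7.77, -7.69, -7.62, -7.54]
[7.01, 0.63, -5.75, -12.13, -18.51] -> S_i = 7.01 + -6.38*i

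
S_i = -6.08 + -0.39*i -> [-6.08, -6.47, -6.86, -7.25, -7.64]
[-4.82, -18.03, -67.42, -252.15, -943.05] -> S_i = -4.82*3.74^i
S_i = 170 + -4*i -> [170, 166, 162, 158, 154]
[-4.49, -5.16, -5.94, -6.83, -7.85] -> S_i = -4.49*1.15^i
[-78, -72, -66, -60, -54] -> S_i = -78 + 6*i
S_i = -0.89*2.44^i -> [-0.89, -2.17, -5.3, -12.93, -31.55]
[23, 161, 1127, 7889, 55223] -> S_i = 23*7^i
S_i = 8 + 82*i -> [8, 90, 172, 254, 336]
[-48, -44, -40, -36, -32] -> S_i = -48 + 4*i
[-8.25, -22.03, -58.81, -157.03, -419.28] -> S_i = -8.25*2.67^i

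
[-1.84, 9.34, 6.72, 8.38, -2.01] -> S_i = Random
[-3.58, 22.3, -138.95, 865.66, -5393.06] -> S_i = -3.58*(-6.23)^i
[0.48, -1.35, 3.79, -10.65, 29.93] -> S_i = 0.48*(-2.81)^i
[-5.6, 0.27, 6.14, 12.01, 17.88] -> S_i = -5.60 + 5.87*i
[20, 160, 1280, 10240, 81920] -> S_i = 20*8^i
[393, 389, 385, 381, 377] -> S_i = 393 + -4*i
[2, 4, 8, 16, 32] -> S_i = 2*2^i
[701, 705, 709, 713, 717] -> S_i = 701 + 4*i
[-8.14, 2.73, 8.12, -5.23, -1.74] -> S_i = Random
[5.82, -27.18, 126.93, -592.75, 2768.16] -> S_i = 5.82*(-4.67)^i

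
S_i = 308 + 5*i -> [308, 313, 318, 323, 328]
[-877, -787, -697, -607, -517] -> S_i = -877 + 90*i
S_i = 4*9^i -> [4, 36, 324, 2916, 26244]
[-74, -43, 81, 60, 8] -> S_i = Random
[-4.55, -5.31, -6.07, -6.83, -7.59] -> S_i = -4.55 + -0.76*i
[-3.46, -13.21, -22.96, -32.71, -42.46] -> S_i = -3.46 + -9.75*i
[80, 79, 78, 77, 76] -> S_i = 80 + -1*i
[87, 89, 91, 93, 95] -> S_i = 87 + 2*i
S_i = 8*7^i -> [8, 56, 392, 2744, 19208]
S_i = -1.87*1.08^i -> [-1.87, -2.02, -2.18, -2.36, -2.54]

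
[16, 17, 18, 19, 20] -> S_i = 16 + 1*i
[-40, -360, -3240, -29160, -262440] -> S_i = -40*9^i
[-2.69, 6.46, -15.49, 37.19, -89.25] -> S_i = -2.69*(-2.40)^i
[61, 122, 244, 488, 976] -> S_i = 61*2^i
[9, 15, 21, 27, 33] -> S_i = 9 + 6*i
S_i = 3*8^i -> [3, 24, 192, 1536, 12288]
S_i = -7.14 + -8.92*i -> [-7.14, -16.06, -24.98, -33.9, -42.82]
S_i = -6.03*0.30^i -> [-6.03, -1.81, -0.54, -0.16, -0.05]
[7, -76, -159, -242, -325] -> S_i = 7 + -83*i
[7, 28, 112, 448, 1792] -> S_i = 7*4^i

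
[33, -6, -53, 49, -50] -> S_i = Random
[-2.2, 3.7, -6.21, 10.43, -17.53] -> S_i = -2.20*(-1.68)^i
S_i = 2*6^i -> [2, 12, 72, 432, 2592]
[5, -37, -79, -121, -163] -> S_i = 5 + -42*i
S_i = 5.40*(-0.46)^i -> [5.4, -2.48, 1.14, -0.53, 0.24]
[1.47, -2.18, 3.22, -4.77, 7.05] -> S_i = 1.47*(-1.48)^i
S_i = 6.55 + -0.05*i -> [6.55, 6.5, 6.45, 6.4, 6.35]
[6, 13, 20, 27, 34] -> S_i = 6 + 7*i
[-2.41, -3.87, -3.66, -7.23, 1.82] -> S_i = Random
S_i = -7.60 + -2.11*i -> [-7.6, -9.71, -11.82, -13.93, -16.04]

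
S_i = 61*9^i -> [61, 549, 4941, 44469, 400221]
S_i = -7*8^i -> [-7, -56, -448, -3584, -28672]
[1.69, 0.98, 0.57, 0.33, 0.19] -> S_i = 1.69*0.58^i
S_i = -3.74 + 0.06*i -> [-3.74, -3.68, -3.62, -3.56, -3.5]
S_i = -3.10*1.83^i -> [-3.1, -5.67, -10.38, -19.0, -34.77]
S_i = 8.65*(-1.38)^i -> [8.65, -11.94, 16.47, -22.73, 31.37]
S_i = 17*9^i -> [17, 153, 1377, 12393, 111537]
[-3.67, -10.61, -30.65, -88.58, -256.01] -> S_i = -3.67*2.89^i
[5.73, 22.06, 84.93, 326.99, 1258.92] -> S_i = 5.73*3.85^i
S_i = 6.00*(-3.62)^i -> [6.0, -21.72, 78.63, -284.63, 1030.35]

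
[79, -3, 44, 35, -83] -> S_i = Random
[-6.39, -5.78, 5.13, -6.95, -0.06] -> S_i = Random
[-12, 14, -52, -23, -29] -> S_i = Random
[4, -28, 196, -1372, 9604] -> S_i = 4*-7^i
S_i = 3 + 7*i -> [3, 10, 17, 24, 31]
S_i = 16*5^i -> [16, 80, 400, 2000, 10000]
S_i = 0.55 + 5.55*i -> [0.55, 6.1, 11.65, 17.2, 22.75]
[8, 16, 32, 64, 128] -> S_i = 8*2^i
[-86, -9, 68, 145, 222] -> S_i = -86 + 77*i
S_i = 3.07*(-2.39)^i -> [3.07, -7.34, 17.54, -41.91, 100.17]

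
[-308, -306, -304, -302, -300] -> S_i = -308 + 2*i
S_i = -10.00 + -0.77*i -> [-10.0, -10.77, -11.54, -12.31, -13.08]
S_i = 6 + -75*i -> [6, -69, -144, -219, -294]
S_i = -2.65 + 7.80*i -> [-2.65, 5.15, 12.95, 20.75, 28.55]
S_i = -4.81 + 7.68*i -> [-4.81, 2.87, 10.55, 18.23, 25.91]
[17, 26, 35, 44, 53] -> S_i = 17 + 9*i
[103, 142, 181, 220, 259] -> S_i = 103 + 39*i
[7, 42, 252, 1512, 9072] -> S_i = 7*6^i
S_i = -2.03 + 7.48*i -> [-2.03, 5.45, 12.93, 20.41, 27.89]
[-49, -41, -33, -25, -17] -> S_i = -49 + 8*i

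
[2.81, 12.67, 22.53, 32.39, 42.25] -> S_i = 2.81 + 9.86*i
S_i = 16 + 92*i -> [16, 108, 200, 292, 384]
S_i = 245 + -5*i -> [245, 240, 235, 230, 225]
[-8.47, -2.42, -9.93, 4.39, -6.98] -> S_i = Random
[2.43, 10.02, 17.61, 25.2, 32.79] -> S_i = 2.43 + 7.59*i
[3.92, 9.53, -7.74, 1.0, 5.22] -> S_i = Random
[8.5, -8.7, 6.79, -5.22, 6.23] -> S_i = Random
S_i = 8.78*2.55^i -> [8.78, 22.39, 57.09, 145.58, 371.24]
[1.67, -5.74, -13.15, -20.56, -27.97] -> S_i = 1.67 + -7.41*i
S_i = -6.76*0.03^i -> [-6.76, -0.2, -0.01, -0.0, -0.0]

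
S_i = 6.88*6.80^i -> [6.88, 46.78, 318.13, 2163.29, 14710.39]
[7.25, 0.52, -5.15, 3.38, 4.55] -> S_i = Random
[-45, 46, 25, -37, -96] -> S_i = Random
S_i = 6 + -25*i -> [6, -19, -44, -69, -94]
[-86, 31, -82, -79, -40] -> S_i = Random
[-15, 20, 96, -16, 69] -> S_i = Random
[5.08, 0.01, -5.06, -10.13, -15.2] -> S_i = 5.08 + -5.07*i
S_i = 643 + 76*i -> [643, 719, 795, 871, 947]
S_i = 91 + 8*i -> [91, 99, 107, 115, 123]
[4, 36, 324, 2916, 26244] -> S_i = 4*9^i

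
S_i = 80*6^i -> [80, 480, 2880, 17280, 103680]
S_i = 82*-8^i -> [82, -656, 5248, -41984, 335872]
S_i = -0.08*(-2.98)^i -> [-0.08, 0.24, -0.71, 2.12, -6.31]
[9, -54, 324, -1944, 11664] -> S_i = 9*-6^i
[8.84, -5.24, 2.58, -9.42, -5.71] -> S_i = Random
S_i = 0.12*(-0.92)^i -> [0.12, -0.11, 0.1, -0.09, 0.09]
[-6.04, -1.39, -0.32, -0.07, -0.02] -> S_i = -6.04*0.23^i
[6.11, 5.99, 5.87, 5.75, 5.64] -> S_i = 6.11*0.98^i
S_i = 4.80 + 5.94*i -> [4.8, 10.74, 16.68, 22.62, 28.56]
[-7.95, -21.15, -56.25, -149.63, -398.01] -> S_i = -7.95*2.66^i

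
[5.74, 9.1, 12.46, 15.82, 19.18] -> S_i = 5.74 + 3.36*i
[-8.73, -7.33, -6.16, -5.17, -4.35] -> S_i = -8.73*0.84^i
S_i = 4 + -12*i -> [4, -8, -20, -32, -44]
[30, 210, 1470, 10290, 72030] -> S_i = 30*7^i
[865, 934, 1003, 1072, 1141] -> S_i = 865 + 69*i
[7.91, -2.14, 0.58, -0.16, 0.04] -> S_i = 7.91*(-0.27)^i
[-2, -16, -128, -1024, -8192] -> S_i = -2*8^i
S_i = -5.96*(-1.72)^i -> [-5.96, 10.25, -17.63, 30.33, -52.16]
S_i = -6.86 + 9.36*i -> [-6.86, 2.5, 11.86, 21.22, 30.58]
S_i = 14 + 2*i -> [14, 16, 18, 20, 22]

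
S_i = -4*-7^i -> [-4, 28, -196, 1372, -9604]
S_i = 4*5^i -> [4, 20, 100, 500, 2500]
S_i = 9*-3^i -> [9, -27, 81, -243, 729]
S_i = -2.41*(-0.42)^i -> [-2.41, 1.01, -0.43, 0.18, -0.07]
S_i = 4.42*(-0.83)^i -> [4.42, -3.67, 3.04, -2.53, 2.1]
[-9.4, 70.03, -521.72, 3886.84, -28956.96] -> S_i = -9.40*(-7.45)^i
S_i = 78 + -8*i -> [78, 70, 62, 54, 46]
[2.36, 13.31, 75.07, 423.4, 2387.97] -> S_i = 2.36*5.64^i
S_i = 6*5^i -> [6, 30, 150, 750, 3750]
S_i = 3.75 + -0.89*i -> [3.75, 2.86, 1.97, 1.08, 0.19]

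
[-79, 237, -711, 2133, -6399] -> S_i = -79*-3^i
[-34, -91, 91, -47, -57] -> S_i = Random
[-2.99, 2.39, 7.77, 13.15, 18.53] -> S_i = -2.99 + 5.38*i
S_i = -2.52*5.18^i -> [-2.52, -13.05, -67.62, -350.26, -1814.34]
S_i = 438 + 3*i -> [438, 441, 444, 447, 450]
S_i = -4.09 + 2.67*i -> [-4.09, -1.42, 1.25, 3.92, 6.59]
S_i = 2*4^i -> [2, 8, 32, 128, 512]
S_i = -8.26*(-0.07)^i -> [-8.26, 0.58, -0.04, 0.0, -0.0]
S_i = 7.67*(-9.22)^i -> [7.67, -70.72, 652.01, -6011.57, 55426.7]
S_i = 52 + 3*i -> [52, 55, 58, 61, 64]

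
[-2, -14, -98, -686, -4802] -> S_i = -2*7^i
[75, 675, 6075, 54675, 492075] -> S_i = 75*9^i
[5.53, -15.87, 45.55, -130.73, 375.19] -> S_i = 5.53*(-2.87)^i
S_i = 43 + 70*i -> [43, 113, 183, 253, 323]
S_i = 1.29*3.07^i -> [1.29, 3.96, 12.16, 37.33, 114.59]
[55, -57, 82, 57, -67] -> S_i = Random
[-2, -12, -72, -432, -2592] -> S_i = -2*6^i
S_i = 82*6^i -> [82, 492, 2952, 17712, 106272]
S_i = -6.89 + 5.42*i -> [-6.89, -1.47, 3.95, 9.37, 14.79]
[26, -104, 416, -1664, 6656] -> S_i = 26*-4^i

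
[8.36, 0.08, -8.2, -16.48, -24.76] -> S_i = 8.36 + -8.28*i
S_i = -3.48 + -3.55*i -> [-3.48, -7.03, -10.58, -14.13, -17.68]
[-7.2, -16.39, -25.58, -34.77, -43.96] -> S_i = -7.20 + -9.19*i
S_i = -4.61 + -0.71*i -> [-4.61, -5.32, -6.03, -6.74, -7.45]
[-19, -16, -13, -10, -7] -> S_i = -19 + 3*i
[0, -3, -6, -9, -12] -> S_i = 0 + -3*i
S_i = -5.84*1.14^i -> [-5.84, -6.66, -7.59, -8.65, -9.86]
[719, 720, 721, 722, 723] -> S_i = 719 + 1*i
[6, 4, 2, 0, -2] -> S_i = 6 + -2*i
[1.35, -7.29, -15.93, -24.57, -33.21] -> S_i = 1.35 + -8.64*i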